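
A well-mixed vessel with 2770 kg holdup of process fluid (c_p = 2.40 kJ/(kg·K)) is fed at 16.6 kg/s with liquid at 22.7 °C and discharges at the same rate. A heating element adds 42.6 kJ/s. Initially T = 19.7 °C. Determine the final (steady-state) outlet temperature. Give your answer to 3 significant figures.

M c_p dT/dt = ṁ c_p (T_in − T) + Q̇.
At steady state dT/dt = 0 ⇒ T_ss = T_in + Q̇/(ṁ c_p) = 22.7 + 42.6/(16.6·2.40) = 23.769 °C.

23.8 °C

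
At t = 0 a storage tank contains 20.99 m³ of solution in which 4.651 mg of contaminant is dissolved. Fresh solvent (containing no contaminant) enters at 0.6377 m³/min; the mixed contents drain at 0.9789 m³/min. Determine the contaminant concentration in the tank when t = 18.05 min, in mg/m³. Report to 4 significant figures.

0.1158 mg/m³

Total volume: dV/dt = Q_in − Q_out = -0.341200 m³/min, so V(t) = 20.99 − 0.341200 t and V(18.05) = 14.8313 m³.
Species balance (pure solvent in): dm/dt = −Q_out · m/V(t).
Separate: dm/m = −Q_out dt/V(t) ⇒ ln(m/m₀) = −(Q_out/(Q_in−Q_out)) ln(V/V₀).
m = m₀ (V₀/V)^(Q_out/(Q_in−Q_out)) = 4.651 × (20.99/14.8313)^(-2.86899) = 1.71716 mg.
C = m/V = 1.71716/14.8313 = 0.115779 mg/m³.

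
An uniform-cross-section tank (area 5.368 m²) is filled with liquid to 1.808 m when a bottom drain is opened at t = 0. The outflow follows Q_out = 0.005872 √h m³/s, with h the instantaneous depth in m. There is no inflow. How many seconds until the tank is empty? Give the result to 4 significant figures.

A dh/dt = −Q_out = −0.005872 √h.
∫ h^(−1/2) dh = −(0.005872/A) ∫ dt, giving 2√h = 2√h₀ − (0.005872/A) t.
Tank is empty when √h = 0: t_empty = 2A√h₀/0.005872.
t_empty = 2·5.368·√1.808/0.005872 = 10.7360·1.34462/0.005872 = 2458.42 s.

2458 s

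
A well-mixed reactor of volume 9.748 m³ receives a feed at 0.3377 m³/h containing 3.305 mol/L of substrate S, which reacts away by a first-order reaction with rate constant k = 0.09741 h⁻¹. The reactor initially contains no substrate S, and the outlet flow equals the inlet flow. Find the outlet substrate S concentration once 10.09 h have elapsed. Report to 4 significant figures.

Accumulation = in − out − consumed: V dC/dt = Q C_in − Q C − k V C.
dC/dt = (Q/V) C_in − (Q/V + k) C; effective rate a = Q/V + k = 0.0346430 + 0.09741 = 0.132053 h⁻¹.
C_ss = Q C_in/(Q + kV) = 0.867039 mol/L; C(t) = C_ss + (C₀ − C_ss) e^(−a t).
C(10.09) = 0.867039 + (-0.867039)·e^(−0.132053·10.09) = 0.867039 + (-0.867039)·0.263839 = 0.638280 mol/L.

0.6383 mol/L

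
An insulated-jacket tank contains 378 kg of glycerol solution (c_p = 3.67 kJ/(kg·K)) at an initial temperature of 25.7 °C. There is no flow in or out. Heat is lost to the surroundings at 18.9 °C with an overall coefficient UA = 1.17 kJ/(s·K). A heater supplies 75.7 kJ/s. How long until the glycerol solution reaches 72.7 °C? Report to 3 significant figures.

1980 s

Heat balance on the well-mixed liquid: M c_p dT/dt = −UA(T − T_amb) + Q̇.
τ = M c_p/UA = 1185.7 s; T_ss = T_amb + Q̇/UA = 18.9 + 75.7/1.17 = 83.601 °C.
T(t) = T_ss + (T₀ − T_ss)e^(−t/τ); set T = 72.7:
t = −τ ln[(T − T_ss)/(T₀ − T_ss)] = −1185.7 · ln(0.18827) = 1980.0 s.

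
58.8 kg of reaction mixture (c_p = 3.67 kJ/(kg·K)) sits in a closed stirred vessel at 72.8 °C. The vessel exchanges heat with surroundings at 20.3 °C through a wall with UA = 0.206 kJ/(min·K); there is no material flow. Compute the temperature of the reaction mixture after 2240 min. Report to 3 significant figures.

Heat balance on the well-mixed liquid: M c_p dT/dt = −UA(T − T_amb).
dT/dt = (T_ss − T)/τ with T_ss = T_amb = 20.300 °C, τ = M c_p/UA = 58.8·3.67/0.206 = 1047.6 min.
This is linear first-order; T(t) = T_ss + (T₀ − T_ss) e^(−t/τ).
T(2240) = 20.300 + (52.500)·0.11785 = 26.487 °C.

26.5 °C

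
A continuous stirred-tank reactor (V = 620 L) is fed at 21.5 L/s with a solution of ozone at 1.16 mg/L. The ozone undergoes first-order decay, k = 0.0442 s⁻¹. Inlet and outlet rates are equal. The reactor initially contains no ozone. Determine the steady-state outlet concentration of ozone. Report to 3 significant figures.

Species balance: V dC/dt = Q C_in − Q C − k V C.
At steady state: 0 = Q C_in − (Q + kV) C_ss, so C_ss = Q C_in/(Q + kV).
C_ss = 21.5·1.16/(21.5 + 0.0442·620) = 24.940/48.904 = 0.50998 mg/L.

0.510 mg/L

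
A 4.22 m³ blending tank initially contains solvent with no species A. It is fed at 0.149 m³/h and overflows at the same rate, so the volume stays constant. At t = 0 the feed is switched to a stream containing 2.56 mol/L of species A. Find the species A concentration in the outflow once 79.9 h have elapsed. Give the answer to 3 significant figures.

2.41 mol/L

Species balance on the tank: V dC/dt = Q(C_in − C).
Rewrite as dC/dt + C/τ = C_in/τ, τ = V/Q = 28.322 h.
C approaches C_in exponentially: C(t) = C_in + (C₀ − C_in) e^(−t/τ).
C(79.9) = 2.56 + (0 − 2.56)·e^(−79.9/28.322) = 2.56 + (-2.5600)·0.059540 = 2.4076 mol/L.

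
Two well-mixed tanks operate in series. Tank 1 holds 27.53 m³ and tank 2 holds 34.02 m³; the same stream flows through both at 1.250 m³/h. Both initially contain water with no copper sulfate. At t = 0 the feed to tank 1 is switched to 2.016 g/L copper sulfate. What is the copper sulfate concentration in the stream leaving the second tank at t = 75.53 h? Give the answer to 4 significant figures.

Species balance on tank i: dCᵢ/dt = (Cᵢ₋₁ − Cᵢ)/τᵢ with τᵢ = Vᵢ/Q.
τ₁ = 27.53/1.250 = 22.0240 h; τ₂ = 34.02/1.250 = 27.2160 h.
Tank 1: C₁ = C_in(1 − e^(−t/τ₁)). Tank 2 (τ₁ ≠ τ₂): C₂ = C_in[1 − (τ₁ e^(−t/τ₁) − τ₂ e^(−t/τ₂))/(τ₁ − τ₂)].
At t = 75.53: e^(−t/τ₁) = 0.0324051, e^(−t/τ₂) = 0.0623366.
C₂ = 2.016·[1 − (22.0240·0.0324051 − 27.2160·0.0623366)/(-5.19200)] = 2.016·0.810696 = 1.63436 g/L.

1.634 g/L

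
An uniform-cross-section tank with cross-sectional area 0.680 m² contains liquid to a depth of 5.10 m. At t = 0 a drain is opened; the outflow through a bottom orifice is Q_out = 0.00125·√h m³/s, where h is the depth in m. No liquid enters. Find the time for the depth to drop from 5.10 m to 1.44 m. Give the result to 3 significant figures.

A dh/dt = −Q_out = −0.00125 √h.
This is separable: 2 d(√h)/dt = −0.00125/A, so √h = √h₀ − (0.00125/(2A)) t.
t = 2A(√h₀ − √h)/0.00125 = 2·0.680·(√5.10 − √1.44)/0.00125
  = 1.3600 × (2.2583 − 1.2000) / 0.00125 = 1151.4 s.

1150 s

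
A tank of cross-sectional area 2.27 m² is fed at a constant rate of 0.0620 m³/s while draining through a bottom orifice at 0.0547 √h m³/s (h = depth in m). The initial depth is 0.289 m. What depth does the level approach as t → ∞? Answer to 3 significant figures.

Unsteady balance on liquid volume: A dh/dt = Q_in − 0.0547 √h. At steady state dh/dt = 0:
Q_in = 0.0547 √h_ss ⇒ √h_ss = 0.0620/0.0547 = 1.1335.
h_ss = 1.1335² = 1.2847 m. (Since h₀ = 0.289 m < h_ss, the level will rise toward this value.)

1.28 m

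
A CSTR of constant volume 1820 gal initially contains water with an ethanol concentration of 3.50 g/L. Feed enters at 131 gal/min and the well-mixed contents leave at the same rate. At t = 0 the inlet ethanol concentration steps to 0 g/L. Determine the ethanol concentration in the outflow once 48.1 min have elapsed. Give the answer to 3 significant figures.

Mass balance on the solute (V constant): V dC/dt = Q(C_in − C).
Time constant τ = V/Q = 1820/131 = 13.893 min.
Integrating: C(t) = C_in + (C₀ − C_in) e^(−t/τ).
C(48.1) = 0 + (3.50 − 0)·e^(−48.1/13.893) = 0 + (3.5000)·0.031362 = 0.10977 g/L.

0.110 g/L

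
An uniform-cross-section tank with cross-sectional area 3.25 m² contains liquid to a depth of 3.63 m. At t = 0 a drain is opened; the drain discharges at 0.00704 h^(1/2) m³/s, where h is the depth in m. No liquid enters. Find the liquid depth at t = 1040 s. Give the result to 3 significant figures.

Unsteady balance on liquid volume: A dh/dt = −0.00704 √h.
This is separable: 2 d(√h)/dt = −0.00704/A, so √h = √h₀ − (0.00704/(2A)) t.
√h = √3.63 − 0.00704·1040/(2·3.25) = 1.9053 − 1.1264 = 0.77886.
h = 0.77886² = 0.60662 m.

0.607 m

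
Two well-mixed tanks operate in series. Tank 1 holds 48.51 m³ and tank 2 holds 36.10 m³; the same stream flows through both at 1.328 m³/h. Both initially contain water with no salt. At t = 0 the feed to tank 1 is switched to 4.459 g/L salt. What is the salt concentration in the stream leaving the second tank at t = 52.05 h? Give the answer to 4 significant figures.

2.178 g/L

Species balance on tank i: dCᵢ/dt = (Cᵢ₋₁ − Cᵢ)/τᵢ with τᵢ = Vᵢ/Q.
τ₁ = 48.51/1.328 = 36.5286 h; τ₂ = 36.10/1.328 = 27.1837 h.
Solving the cascade with C₁(0)=C₂(0)=0 gives C₂(t) = C_in[1 − (τ₁ e^(−t/τ₁) − τ₂ e^(−t/τ₂))/(τ₁ − τ₂)].
At t = 52.05: e^(−t/τ₁) = 0.240530, e^(−t/τ₂) = 0.147379.
C₂ = 4.459·[1 − (36.5286·0.240530 − 27.1837·0.147379)/(9.34488)] = 4.459·0.488499 = 2.17822 g/L.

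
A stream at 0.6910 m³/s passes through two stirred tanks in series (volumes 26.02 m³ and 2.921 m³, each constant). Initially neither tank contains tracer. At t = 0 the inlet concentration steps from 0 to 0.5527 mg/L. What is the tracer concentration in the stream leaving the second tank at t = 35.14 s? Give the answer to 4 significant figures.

Each tank obeys Vᵢ dCᵢ/dt = Q(Cᵢ₋₁ − Cᵢ), so τᵢ = Vᵢ/Q.
τ₁ = 26.02/0.6910 = 37.6556 s; τ₂ = 2.921/0.6910 = 4.22721 s.
Solving the cascade with C₁(0)=C₂(0)=0 gives C₂(t) = C_in[1 − (τ₁ e^(−t/τ₁) − τ₂ e^(−t/τ₂))/(τ₁ − τ₂)].
At t = 35.14: e^(−t/τ₁) = 0.393295, e^(−t/τ₂) = 0.000245352.
C₂ = 0.5527·[1 − (37.6556·0.393295 − 4.22721·0.000245352)/(33.4284)] = 0.5527·0.557002 = 0.307855 mg/L.

0.3079 mg/L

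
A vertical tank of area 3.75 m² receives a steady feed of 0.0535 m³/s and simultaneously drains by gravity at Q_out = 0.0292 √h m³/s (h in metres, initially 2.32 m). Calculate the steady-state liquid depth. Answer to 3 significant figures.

3.36 m

Accumulation of liquid (constant cross-section A): A dh/dt = Q_in − 0.0292 √h. At steady state dh/dt = 0:
Q_in = 0.0292 √h_ss ⇒ √h_ss = 0.0535/0.0292 = 1.8322.
h_ss = 1.8322² = 3.3569 m. (Since h₀ = 2.32 m < h_ss, the level will rise toward this value.)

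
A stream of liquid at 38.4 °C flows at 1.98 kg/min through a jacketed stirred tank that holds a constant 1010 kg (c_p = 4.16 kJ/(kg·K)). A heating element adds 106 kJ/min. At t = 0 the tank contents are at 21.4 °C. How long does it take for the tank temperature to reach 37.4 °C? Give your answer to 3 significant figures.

391 min

Energy balance: M c_p dT/dt = ṁ c_p (T_in − T) + 106.
τ = M/ṁ = 510.10 min; T_ss = T_in + Q̇/(ṁ c_p) = 51.269 °C.
T(t) = T_ss + (T₀ − T_ss) e^(−t/τ). Set T = 37.4:
e^(−t/τ) = (37.4 − 51.269)/(21.4 − 51.269) = 0.46433
t = −510.10 · ln(0.46433) = 391.33 min.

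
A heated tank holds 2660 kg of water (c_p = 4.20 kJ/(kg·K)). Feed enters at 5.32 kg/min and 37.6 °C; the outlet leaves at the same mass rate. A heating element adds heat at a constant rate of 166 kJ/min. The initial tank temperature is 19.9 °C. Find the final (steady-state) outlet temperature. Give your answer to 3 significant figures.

45.0 °C

M c_p dT/dt = ṁ c_p (T_in − T) + Q̇.
At steady state dT/dt = 0 ⇒ T_ss = T_in + Q̇/(ṁ c_p) = 37.6 + 166/(5.32·4.20) = 45.029 °C.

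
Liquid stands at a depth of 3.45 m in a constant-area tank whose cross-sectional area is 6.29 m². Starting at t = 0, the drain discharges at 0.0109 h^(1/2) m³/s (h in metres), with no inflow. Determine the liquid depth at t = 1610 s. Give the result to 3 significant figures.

With no inflow, A dh/dt = −0.0109 √h.
∫ h^(−1/2) dh = −(0.0109/A) ∫ dt, giving 2√h = 2√h₀ − (0.0109/A) t.
√h = √3.45 − 0.0109·1610/(2·6.29) = 1.8574 − 1.3950 = 0.46243.
h = 0.46243² = 0.21384 m.

0.214 m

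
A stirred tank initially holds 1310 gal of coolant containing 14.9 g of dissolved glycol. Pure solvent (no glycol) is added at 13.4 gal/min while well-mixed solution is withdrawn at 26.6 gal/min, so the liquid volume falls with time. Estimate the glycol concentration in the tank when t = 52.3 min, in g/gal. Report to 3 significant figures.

Let m(t) be the amount of glycol. Volume: V(t) = V₀ + (Q_in − Q_out) t = 1310 − 13.200 t; V(52.3) = 619.64 gal.
Species balance (pure solvent in): dm/dt = −Q_out · m/V(t).
dm/m = −Q_out dt/(V₀ − 13.200 t); integrating gives ln(m/m₀) = −(Q_out/(Q_in−Q_out)) ln(V/V₀).
m = m₀ (V₀/V)^(Q_out/(Q_in−Q_out)) = 14.9 × (1310/619.64)^(-2.0152) = 3.2961 g.
C = m/V = 3.2961/619.64 = 0.0053193 g/gal.

0.00532 g/gal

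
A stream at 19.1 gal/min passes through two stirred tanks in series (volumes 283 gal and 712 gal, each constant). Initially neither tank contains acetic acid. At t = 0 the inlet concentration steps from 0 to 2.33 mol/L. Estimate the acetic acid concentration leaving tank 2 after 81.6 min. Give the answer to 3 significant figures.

1.90 mol/L

Species balance on tank i: dCᵢ/dt = (Cᵢ₋₁ − Cᵢ)/τᵢ with τᵢ = Vᵢ/Q.
τ₁ = 283/19.1 = 14.817 min; τ₂ = 712/19.1 = 37.277 min.
Solving the cascade with C₁(0)=C₂(0)=0 gives C₂(t) = C_in[1 − (τ₁ e^(−t/τ₁) − τ₂ e^(−t/τ₂))/(τ₁ − τ₂)].
At t = 81.6: e^(−t/τ₁) = 0.0040571, e^(−t/τ₂) = 0.11203.
C₂ = 2.33·[1 − (14.817·0.0040571 − 37.277·0.11203)/(-22.461)] = 2.33·0.81674 = 1.9030 mol/L.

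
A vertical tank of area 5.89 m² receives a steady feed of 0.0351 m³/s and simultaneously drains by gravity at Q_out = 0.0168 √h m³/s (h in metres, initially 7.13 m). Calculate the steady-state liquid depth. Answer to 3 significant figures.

4.37 m

Mass balance (ρ constant): A dh/dt = Q_in − 0.0168 √h. At steady state dh/dt = 0:
Q_in = 0.0168 √h_ss ⇒ √h_ss = 0.0351/0.0168 = 2.0893.
h_ss = 2.0893² = 4.3651 m. (Since h₀ = 7.13 m > h_ss, the level will fall toward this value.)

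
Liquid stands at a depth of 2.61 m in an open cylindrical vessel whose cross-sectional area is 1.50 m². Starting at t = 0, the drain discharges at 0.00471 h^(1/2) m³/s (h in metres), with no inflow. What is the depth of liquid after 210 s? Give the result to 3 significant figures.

With no inflow, A dh/dt = −0.00471 √h.
Separate and integrate: 2(√h − √h₀) = −(0.00471/A) t.
√h = √2.61 − 0.00471·210/(2·1.50) = 1.6155 − 0.32970 = 1.2858.
h = 1.2858² = 1.6534 m.

1.65 m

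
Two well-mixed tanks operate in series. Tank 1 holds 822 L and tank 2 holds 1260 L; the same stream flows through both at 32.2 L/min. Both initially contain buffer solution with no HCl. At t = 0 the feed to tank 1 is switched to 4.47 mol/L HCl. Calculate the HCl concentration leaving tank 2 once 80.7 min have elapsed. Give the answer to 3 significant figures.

3.19 mol/L

Species balance on tank i: dCᵢ/dt = (Cᵢ₋₁ − Cᵢ)/τᵢ with τᵢ = Vᵢ/Q.
τ₁ = 822/32.2 = 25.528 min; τ₂ = 1260/32.2 = 39.130 min.
Tank 1: C₁ = C_in(1 − e^(−t/τ₁)). Tank 2 (τ₁ ≠ τ₂): C₂ = C_in[1 − (τ₁ e^(−t/τ₁) − τ₂ e^(−t/τ₂))/(τ₁ − τ₂)].
At t = 80.7: e^(−t/τ₁) = 0.042373, e^(−t/τ₂) = 0.12716.
C₂ = 4.47·[1 − (25.528·0.042373 − 39.130·0.12716)/(-13.602)] = 4.47·0.71373 = 3.1904 mol/L.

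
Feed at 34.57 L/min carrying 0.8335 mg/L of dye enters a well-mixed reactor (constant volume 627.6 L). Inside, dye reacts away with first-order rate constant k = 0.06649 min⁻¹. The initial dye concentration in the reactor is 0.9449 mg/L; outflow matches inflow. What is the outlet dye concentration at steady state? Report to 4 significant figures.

V dC/dt = Q(C_in − C) − k V C.
Steady state (dC/dt = 0): C_ss = Q C_in/(Q + kV) = C_in/(1 + kV/Q).
C_ss = 34.57·0.8335/(34.57 + 0.06649·627.6) = 28.8141/76.2991 = 0.377646 mg/L.

0.3776 mg/L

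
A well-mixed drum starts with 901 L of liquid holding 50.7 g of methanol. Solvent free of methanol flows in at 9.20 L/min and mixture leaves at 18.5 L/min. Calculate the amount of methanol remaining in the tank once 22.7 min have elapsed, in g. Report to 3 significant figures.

29.8 g

Let m(t) be the amount of methanol. Volume: V(t) = V₀ + (Q_in − Q_out) t = 901 − 9.3000 t; V(22.7) = 689.89 L.
No methanol enters, so dm/dt = −Q_out · (m/V).
Separate: dm/m = −Q_out dt/V(t) ⇒ ln(m/m₀) = −(Q_out/(Q_in−Q_out)) ln(V/V₀).
m = m₀ (V₀/V)^(Q_out/(Q_in−Q_out)) = 50.7 × (901/689.89)^(-1.9892) = 29.810 g.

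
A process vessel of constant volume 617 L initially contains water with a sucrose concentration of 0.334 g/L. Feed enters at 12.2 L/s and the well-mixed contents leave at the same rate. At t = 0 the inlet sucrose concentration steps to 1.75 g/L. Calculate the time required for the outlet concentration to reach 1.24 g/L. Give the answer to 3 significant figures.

51.6 s

Species balance on the tank: V dC/dt = Q(C_in − C), so τ = V/Q = 50.574 s.
C(t) = C_in + (C₀ − C_in) e^(−t/τ). Set C = 1.24 and solve for t:
e^(−t/τ) = (C − C_in)/(C₀ − C_in) = (1.24 − 1.75)/(0.334 − 1.75) = 0.36017
t = −τ ln(…) = 50.574 × 1.0212 = 51.645 s.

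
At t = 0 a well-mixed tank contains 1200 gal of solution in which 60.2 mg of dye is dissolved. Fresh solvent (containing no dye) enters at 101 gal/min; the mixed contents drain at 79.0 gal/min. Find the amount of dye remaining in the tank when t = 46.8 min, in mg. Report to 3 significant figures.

Total volume: dV/dt = Q_in − Q_out = 22.000 gal/min, so V(t) = 1200 + 22.000 t and V(46.8) = 2229.6 gal.
Solute balance: dm/dt = 0 − Q_out C = −Q_out m/V(t).
Separate: dm/m = −Q_out dt/V(t) ⇒ ln(m/m₀) = −(Q_out/(Q_in−Q_out)) ln(V/V₀).
m = m₀ (V₀/V)^(Q_out/(Q_in−Q_out)) = 60.2 × (1200/2229.6)^(3.5909) = 6.5085 mg.

6.51 mg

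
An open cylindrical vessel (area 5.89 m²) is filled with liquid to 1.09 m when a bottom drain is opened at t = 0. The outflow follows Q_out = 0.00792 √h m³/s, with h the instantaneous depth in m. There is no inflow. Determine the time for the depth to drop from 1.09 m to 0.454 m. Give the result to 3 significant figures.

551 s

With no inflow, A dh/dt = −0.00792 √h.
Separate and integrate: 2(√h − √h₀) = −(0.00792/A) t.
t = 2A(√h₀ − √h)/0.00792 = 2·5.89·(√1.09 − √0.454)/0.00792
  = 11.780 × (1.0440 − 0.67380) / 0.00792 = 550.68 s.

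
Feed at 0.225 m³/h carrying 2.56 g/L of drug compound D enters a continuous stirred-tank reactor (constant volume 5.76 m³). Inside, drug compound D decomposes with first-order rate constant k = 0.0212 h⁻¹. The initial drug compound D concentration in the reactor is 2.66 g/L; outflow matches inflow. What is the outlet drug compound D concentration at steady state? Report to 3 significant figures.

1.66 g/L

Species balance: V dC/dt = Q C_in − Q C − k V C.
At steady state: 0 = Q C_in − (Q + kV) C_ss, so C_ss = Q C_in/(Q + kV).
C_ss = 0.225·2.56/(0.225 + 0.0212·5.76) = 0.57600/0.34711 = 1.6594 g/L.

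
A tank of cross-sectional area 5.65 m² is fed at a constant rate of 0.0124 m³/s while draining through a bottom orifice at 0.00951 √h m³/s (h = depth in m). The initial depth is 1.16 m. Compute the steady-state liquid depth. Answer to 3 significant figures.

1.70 m

A dh/dt = Q_in − 0.00951 √h. Steady state requires inflow = outflow:
Q_in = 0.00951 √h_ss ⇒ √h_ss = 0.0124/0.00951 = 1.3039.
h_ss = 1.3039² = 1.7001 m. (Since h₀ = 1.16 m < h_ss, the level will rise toward this value.)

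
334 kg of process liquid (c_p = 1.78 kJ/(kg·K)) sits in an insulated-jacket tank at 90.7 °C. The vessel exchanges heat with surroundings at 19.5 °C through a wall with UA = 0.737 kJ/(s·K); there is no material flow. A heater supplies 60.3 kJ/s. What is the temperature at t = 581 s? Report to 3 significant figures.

96.2 °C

Lumped-capacitance energy balance: M c_p dT/dt = UA(T_amb − T) + Q̇.
dT/dt = (T_ss − T)/τ with T_ss = T_amb + Q̇/UA = 19.5 + 60.3/0.737 = 101.32 °C, τ = M c_p/UA = 334·1.78/0.737 = 806.68 s.
Solution: T(t) = T_ss + (T₀ − T_ss) e^(−t/τ).
T(581) = 101.32 + (-10.618)·0.48664 = 96.151 °C.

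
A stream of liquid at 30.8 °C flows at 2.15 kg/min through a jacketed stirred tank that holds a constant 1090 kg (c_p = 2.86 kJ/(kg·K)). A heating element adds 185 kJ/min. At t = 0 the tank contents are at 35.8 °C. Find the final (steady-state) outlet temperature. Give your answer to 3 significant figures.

M c_p dT/dt = ṁ c_p (T_in − T) + Q̇.
At steady state dT/dt = 0 ⇒ T_ss = T_in + Q̇/(ṁ c_p) = 30.8 + 185/(2.15·2.86) = 60.886 °C.

60.9 °C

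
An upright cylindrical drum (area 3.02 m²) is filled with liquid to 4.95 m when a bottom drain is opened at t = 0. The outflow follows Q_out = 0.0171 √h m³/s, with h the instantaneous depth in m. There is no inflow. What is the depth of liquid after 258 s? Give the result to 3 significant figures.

2.23 m

Unsteady balance on liquid volume: A dh/dt = −0.0171 √h.
∫ h^(−1/2) dh = −(0.0171/A) ∫ dt, giving 2√h = 2√h₀ − (0.0171/A) t.
√h = √4.95 − 0.0171·258/(2·3.02) = 2.2249 − 0.73043 = 1.4944.
h = 1.4944² = 2.2333 m.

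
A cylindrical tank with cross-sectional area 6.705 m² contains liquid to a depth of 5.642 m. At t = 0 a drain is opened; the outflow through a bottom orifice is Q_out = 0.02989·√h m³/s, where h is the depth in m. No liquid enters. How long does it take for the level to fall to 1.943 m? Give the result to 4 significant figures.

440.3 s

With no inflow, A dh/dt = −0.02989 √h.
Separate and integrate: 2(√h − √h₀) = −(0.02989/A) t.
t = 2A(√h₀ − √h)/0.02989 = 2·6.705·(√5.642 − √1.943)/0.02989
  = 13.4100 × (2.37529 − 1.39392) / 0.02989 = 440.289 s.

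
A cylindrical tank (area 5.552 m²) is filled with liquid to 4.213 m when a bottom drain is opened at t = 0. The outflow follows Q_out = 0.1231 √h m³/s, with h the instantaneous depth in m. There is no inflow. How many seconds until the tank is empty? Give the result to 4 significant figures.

185.1 s

Mass balance (ρ constant): A dh/dt = −0.1231 √h.
Separate and integrate: 2(√h − √h₀) = −(0.1231/A) t.
Set h = 0: 2√h₀ = (0.1231/A) t_empty ⇒ t_empty = 2A√h₀/0.1231.
t_empty = 2·5.552·√4.213/0.1231 = 11.1040·2.05256/0.1231 = 185.147 s.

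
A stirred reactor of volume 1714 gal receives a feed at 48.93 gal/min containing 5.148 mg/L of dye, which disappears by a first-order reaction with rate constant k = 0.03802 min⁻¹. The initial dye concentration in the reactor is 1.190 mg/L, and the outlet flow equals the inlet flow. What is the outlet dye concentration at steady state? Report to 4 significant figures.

2.208 mg/L

Species balance: V dC/dt = Q C_in − Q C − k V C.
At steady state: 0 = Q C_in − (Q + kV) C_ss, so C_ss = Q C_in/(Q + kV).
C_ss = 48.93·5.148/(48.93 + 0.03802·1714) = 251.892/114.096 = 2.20771 mg/L.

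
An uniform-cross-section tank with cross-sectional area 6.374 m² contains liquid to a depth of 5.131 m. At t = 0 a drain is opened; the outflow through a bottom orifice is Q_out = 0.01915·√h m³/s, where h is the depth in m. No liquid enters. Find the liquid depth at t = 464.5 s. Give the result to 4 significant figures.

A dh/dt = −Q_out = −0.01915 √h.
∫ h^(−1/2) dh = −(0.01915/A) ∫ dt, giving 2√h = 2√h₀ − (0.01915/A) t.
√h = √5.131 − 0.01915·464.5/(2·6.374) = 2.26517 − 0.697770 = 1.56740.
h = 1.56740² = 2.45675 m.

2.457 m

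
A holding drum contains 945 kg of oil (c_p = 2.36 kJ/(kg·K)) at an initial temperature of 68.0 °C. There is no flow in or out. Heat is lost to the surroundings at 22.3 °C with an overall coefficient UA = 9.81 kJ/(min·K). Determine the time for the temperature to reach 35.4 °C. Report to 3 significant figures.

M c_p dT/dt = −UA(T − T_amb).
τ = M c_p/UA = 227.34 min; T_ss = T_amb = 22.300 °C.
T(t) = T_ss + (T₀ − T_ss)e^(−t/τ); set T = 35.4:
t = −τ ln[(T − T_ss)/(T₀ − T_ss)] = −227.34 · ln(0.28665) = 284.06 min.

284 min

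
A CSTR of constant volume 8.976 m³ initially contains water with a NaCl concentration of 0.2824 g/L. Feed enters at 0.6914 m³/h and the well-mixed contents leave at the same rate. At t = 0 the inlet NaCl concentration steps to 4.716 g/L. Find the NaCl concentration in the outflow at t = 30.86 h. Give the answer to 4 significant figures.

Unsteady species balance (constant V, well mixed): V dC/dt = Q(C_in − C).
Rewrite as dC/dt + C/τ = C_in/τ, τ = V/Q = 12.9824 h.
This is linear first-order; C(t) = C_in + (C₀ − C_in) e^(−t/τ).
C(30.86) = 4.716 + (0.2824 − 4.716)·e^(−30.86/12.9824) = 4.716 + (-4.43360)·0.0928219 = 4.30446 g/L.

4.304 g/L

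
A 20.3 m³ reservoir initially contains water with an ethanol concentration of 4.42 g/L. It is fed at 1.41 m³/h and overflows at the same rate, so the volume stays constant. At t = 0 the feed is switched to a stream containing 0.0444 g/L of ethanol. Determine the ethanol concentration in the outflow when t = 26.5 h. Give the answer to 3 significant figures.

Mass balance on the solute (V constant): V dC/dt = Q(C_in − C).
So dC/dt = (C_in − C)/τ with τ = V/Q = 20.3/1.41 = 14.397 h.
This is linear first-order; C(t) = C_in + (C₀ − C_in) e^(−t/τ).
C(26.5) = 0.0444 + (4.42 − 0.0444)·e^(−26.5/14.397) = 0.0444 + (4.3756)·0.15872 = 0.73888 g/L.

0.739 g/L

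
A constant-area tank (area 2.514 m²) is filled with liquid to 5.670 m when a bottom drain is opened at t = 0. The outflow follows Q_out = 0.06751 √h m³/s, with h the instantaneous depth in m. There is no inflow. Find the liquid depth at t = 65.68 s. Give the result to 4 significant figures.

2.248 m

Unsteady balance on liquid volume: A dh/dt = −0.06751 √h.
∫ h^(−1/2) dh = −(0.06751/A) ∫ dt, giving 2√h = 2√h₀ − (0.06751/A) t.
√h = √5.670 − 0.06751·65.68/(2·2.514) = 2.38118 − 0.881873 = 1.49930.
h = 1.49930² = 2.24791 m.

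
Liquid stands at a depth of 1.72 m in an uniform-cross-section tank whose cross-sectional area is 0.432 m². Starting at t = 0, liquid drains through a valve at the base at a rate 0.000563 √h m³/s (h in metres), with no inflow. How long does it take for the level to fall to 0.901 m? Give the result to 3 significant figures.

556 s

A dh/dt = −Q_out = −0.000563 √h.
This is separable: 2 d(√h)/dt = −0.000563/A, so √h = √h₀ − (0.000563/(2A)) t.
t = 2A(√h₀ − √h)/0.000563 = 2·0.432·(√1.72 − √0.901)/0.000563
  = 0.86400 × (1.3115 − 0.94921) / 0.000563 = 555.96 s.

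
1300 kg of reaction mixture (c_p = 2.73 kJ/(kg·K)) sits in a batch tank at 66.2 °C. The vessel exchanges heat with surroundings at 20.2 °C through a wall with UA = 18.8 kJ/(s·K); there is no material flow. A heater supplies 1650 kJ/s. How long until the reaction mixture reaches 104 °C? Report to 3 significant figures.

M c_p dT/dt = −UA(T − T_amb) + Q̇.
τ = M c_p/UA = 188.78 s; T_ss = T_amb + Q̇/UA = 20.2 + 1650/18.8 = 107.97 °C.
T(t) = T_ss + (T₀ − T_ss)e^(−t/τ); set T = 104:
t = −τ ln[(T − T_ss)/(T₀ − T_ss)] = −188.78 · ln(0.094957) = 444.44 s.

444 s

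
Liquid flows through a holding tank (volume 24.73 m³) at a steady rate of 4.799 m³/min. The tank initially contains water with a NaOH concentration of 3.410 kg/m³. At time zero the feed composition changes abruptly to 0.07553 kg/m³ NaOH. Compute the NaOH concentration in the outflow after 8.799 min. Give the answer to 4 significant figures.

Species balance on the tank: V dC/dt = Q(C_in − C).
So dC/dt = (C_in − C)/τ with τ = V/Q = 24.73/4.799 = 5.15316 min.
Integrating: C(t) = C_in + (C₀ − C_in) e^(−t/τ).
C(8.799) = 0.07553 + (3.410 − 0.07553)·e^(−8.799/5.15316) = 0.07553 + (3.33447)·0.181319 = 0.680133 kg/m³.

0.6801 kg/m³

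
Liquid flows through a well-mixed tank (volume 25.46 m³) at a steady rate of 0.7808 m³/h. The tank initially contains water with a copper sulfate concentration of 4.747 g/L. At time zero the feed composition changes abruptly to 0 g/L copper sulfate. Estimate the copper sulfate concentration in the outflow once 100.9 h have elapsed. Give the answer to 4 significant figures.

0.2151 g/L

Unsteady species balance (constant V, well mixed): V dC/dt = Q(C_in − C).
So dC/dt = (C_in − C)/τ with τ = V/Q = 25.46/0.7808 = 32.6076 h.
This is linear first-order; C(t) = C_in + (C₀ − C_in) e^(−t/τ).
C(100.9) = 0 + (4.747 − 0)·e^(−100.9/32.6076) = 0 + (4.74700)·0.0453034 = 0.215055 g/L.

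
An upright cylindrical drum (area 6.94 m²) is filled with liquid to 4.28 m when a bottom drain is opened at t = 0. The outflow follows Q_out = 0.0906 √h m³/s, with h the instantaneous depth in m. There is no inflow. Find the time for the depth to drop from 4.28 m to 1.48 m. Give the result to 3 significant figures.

131 s

With no inflow, A dh/dt = −0.0906 √h.
∫ h^(−1/2) dh = −(0.0906/A) ∫ dt, giving 2√h = 2√h₀ − (0.0906/A) t.
t = 2A(√h₀ − √h)/0.0906 = 2·6.94·(√4.28 − √1.48)/0.0906
  = 13.880 × (2.0688 − 1.2166) / 0.0906 = 130.57 s.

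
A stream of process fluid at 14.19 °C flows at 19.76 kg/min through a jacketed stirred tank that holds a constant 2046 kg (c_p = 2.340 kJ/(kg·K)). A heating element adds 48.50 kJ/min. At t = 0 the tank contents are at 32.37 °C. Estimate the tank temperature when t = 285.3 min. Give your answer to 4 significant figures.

16.33 °C

Unsteady energy balance on the tank contents: M c_p dT/dt = ṁ c_p (T_in − T) + 48.50.
τ = M/ṁ = 103.543 min; T_ss = T_in + Q̇/(ṁ c_p) = 14.19 + 48.50/(19.76·2.340) = 15.2389 °C.
T approaches T_ss exponentially: T(t) = T_ss + (T₀ − T_ss) e^(−t/τ).
T(285.3) = 15.2389 + (17.1311)·e^(−285.3/103.543) = 15.2389 + (17.1311)·0.0635842 = 16.3282 °C.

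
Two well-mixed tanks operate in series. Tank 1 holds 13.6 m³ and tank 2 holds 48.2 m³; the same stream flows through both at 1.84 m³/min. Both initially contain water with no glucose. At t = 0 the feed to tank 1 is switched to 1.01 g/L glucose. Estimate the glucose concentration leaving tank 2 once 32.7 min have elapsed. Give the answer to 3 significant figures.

0.611 g/L

Each tank obeys Vᵢ dCᵢ/dt = Q(Cᵢ₋₁ − Cᵢ), so τᵢ = Vᵢ/Q.
τ₁ = 13.6/1.84 = 7.3913 min; τ₂ = 48.2/1.84 = 26.196 min.
Tank 1: C₁ = C_in(1 − e^(−t/τ₁)). Tank 2 (τ₁ ≠ τ₂): C₂ = C_in[1 − (τ₁ e^(−t/τ₁) − τ₂ e^(−t/τ₂))/(τ₁ − τ₂)].
At t = 32.7: e^(−t/τ₁) = 0.011985, e^(−t/τ₂) = 0.28699.
C₂ = 1.01·[1 − (7.3913·0.011985 − 26.196·0.28699)/(-18.804)] = 1.01·0.60491 = 0.61096 g/L.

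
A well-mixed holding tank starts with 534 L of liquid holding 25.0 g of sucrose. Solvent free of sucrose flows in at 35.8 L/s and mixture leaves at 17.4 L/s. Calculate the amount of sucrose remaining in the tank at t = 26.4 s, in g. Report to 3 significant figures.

13.6 g

Total volume: dV/dt = Q_in − Q_out = 18.400 L/s, so V(t) = 534 + 18.400 t and V(26.4) = 1019.8 L.
Species balance (pure solvent in): dm/dt = −Q_out · m/V(t).
dm/m = −Q_out dt/(V₀ + 18.400 t); integrating gives ln(m/m₀) = −(Q_out/(Q_in−Q_out)) ln(V/V₀).
m = m₀ (V₀/V)^(Q_out/(Q_in−Q_out)) = 25.0 × (534/1019.8)^(0.94565) = 13.560 g.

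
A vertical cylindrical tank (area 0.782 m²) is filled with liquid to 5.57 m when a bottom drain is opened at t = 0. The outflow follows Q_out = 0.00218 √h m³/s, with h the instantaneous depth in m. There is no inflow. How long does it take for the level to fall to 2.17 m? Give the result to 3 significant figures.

A dh/dt = −Q_out = −0.00218 √h.
∫ h^(−1/2) dh = −(0.00218/A) ∫ dt, giving 2√h = 2√h₀ − (0.00218/A) t.
t = 2A(√h₀ − √h)/0.00218 = 2·0.782·(√5.57 − √2.17)/0.00218
  = 1.5640 × (2.3601 − 1.4731) / 0.00218 = 636.36 s.

636 s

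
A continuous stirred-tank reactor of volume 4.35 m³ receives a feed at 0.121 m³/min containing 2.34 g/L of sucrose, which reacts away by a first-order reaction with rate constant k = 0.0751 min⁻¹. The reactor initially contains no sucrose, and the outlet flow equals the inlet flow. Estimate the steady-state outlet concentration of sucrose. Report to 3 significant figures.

Accumulation = in − out − consumed: V dC/dt = Q C_in − Q C − k V C.
At steady state: 0 = Q C_in − (Q + kV) C_ss, so C_ss = Q C_in/(Q + kV).
C_ss = 0.121·2.34/(0.121 + 0.0751·4.35) = 0.28314/0.44768 = 0.63245 g/L.

0.632 g/L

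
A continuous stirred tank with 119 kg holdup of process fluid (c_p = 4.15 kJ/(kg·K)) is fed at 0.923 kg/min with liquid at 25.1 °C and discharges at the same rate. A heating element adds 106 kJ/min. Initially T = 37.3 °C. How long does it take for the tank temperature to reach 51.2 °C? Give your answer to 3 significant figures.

Heat balance on the well-mixed liquid: M c_p dT/dt = ṁ c_p (T_in − T) + 106.
τ = M/ṁ = 128.93 min; T_ss = T_in + Q̇/(ṁ c_p) = 52.773 °C.
T(t) = T_ss + (T₀ − T_ss) e^(−t/τ). Set T = 51.2:
e^(−t/τ) = (51.2 − 52.773)/(37.3 − 52.773) = 0.10166
t = −128.93 · ln(0.10166) = 294.74 min.

295 min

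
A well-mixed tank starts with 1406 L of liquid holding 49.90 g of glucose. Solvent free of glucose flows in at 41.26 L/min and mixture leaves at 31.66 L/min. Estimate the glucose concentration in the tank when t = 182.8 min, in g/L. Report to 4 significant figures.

0.001091 g/L

Let m(t) be the amount of glucose. Volume: V(t) = V₀ + (Q_in − Q_out) t = 1406 + 9.60000 t; V(182.8) = 3160.88 L.
Species balance (pure solvent in): dm/dt = −Q_out · m/V(t).
Separate: dm/m = −Q_out dt/V(t) ⇒ ln(m/m₀) = −(Q_out/(Q_in−Q_out)) ln(V/V₀).
m = m₀ (V₀/V)^(Q_out/(Q_in−Q_out)) = 49.90 × (1406/3160.88)^(3.29792) = 3.45000 g.
C = m/V = 3.45000/3160.88 = 0.00109147 g/L.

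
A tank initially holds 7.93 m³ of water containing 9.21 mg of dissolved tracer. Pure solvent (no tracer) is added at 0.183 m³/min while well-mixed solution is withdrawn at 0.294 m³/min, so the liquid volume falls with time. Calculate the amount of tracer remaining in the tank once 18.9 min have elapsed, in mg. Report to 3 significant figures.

4.08 mg

Total volume: dV/dt = Q_in − Q_out = -0.11100 m³/min, so V(t) = 7.93 − 0.11100 t and V(18.9) = 5.8321 m³.
Solute balance: dm/dt = 0 − Q_out C = −Q_out m/V(t).
Separate: dm/m = −Q_out dt/V(t) ⇒ ln(m/m₀) = −(Q_out/(Q_in−Q_out)) ln(V/V₀).
m = m₀ (V₀/V)^(Q_out/(Q_in−Q_out)) = 9.21 × (7.93/5.8321)^(-2.6486) = 4.0813 mg.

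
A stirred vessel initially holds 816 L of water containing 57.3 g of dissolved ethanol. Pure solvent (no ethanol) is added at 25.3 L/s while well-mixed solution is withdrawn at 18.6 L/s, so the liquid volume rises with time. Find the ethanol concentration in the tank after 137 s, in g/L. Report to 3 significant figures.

Total volume: dV/dt = Q_in − Q_out = 6.7000 L/s, so V(t) = 816 + 6.7000 t and V(137) = 1733.9 L.
Solute balance: dm/dt = 0 − Q_out C = −Q_out m/V(t).
dm/m = −Q_out dt/(V₀ + 6.7000 t); integrating gives ln(m/m₀) = −(Q_out/(Q_in−Q_out)) ln(V/V₀).
m = m₀ (V₀/V)^(Q_out/(Q_in−Q_out)) = 57.3 × (816/1733.9)^(2.7761) = 7.0703 g.
C = m/V = 7.0703/1733.9 = 0.0040777 g/L.

0.00408 g/L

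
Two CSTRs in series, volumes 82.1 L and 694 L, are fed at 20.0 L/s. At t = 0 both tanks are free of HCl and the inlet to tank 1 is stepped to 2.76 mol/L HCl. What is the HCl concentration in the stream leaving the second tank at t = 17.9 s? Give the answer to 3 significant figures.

0.896 mol/L

Each tank obeys Vᵢ dCᵢ/dt = Q(Cᵢ₋₁ − Cᵢ), so τᵢ = Vᵢ/Q.
τ₁ = 82.1/20.0 = 4.1050 s; τ₂ = 694/20.0 = 34.700 s.
Tank 1: C₁ = C_in(1 − e^(−t/τ₁)). Tank 2 (τ₁ ≠ τ₂): C₂ = C_in[1 − (τ₁ e^(−t/τ₁) − τ₂ e^(−t/τ₂))/(τ₁ − τ₂)].
At t = 17.9: e^(−t/τ₁) = 0.012772, e^(−t/τ₂) = 0.59699.
C₂ = 2.76·[1 − (4.1050·0.012772 − 34.700·0.59699)/(-30.595)] = 2.76·0.32462 = 0.89595 mol/L.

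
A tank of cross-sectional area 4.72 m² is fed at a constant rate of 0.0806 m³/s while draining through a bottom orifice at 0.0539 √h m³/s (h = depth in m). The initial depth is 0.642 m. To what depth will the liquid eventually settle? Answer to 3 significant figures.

A dh/dt = Q_in − 0.0539 √h. Steady state requires inflow = outflow:
Q_in = 0.0539 √h_ss ⇒ √h_ss = 0.0806/0.0539 = 1.4954.
h_ss = 1.4954² = 2.2361 m. (Since h₀ = 0.642 m < h_ss, the level will rise toward this value.)

2.24 m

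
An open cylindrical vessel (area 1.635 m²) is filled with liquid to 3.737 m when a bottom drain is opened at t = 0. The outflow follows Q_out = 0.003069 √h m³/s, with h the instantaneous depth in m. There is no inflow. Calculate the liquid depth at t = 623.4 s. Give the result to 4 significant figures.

With no inflow, A dh/dt = −0.003069 √h.
∫ h^(−1/2) dh = −(0.003069/A) ∫ dt, giving 2√h = 2√h₀ − (0.003069/A) t.
√h = √3.737 − 0.003069·623.4/(2·1.635) = 1.93313 − 0.585081 = 1.34805.
h = 1.34805² = 1.81724 m.

1.817 m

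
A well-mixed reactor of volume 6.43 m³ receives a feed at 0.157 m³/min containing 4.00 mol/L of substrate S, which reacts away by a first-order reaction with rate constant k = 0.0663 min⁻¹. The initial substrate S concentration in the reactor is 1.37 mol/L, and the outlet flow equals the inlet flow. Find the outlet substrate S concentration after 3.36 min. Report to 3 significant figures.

1.29 mol/L

Species balance: V dC/dt = Q C_in − Q C − k V C.
dC/dt = (Q/V) C_in − (Q/V + k) C; effective rate a = Q/V + k = 0.024417 + 0.0663 = 0.090717 min⁻¹.
C_ss = Q C_in/(Q + kV) = 1.0766 mol/L; C(t) = C_ss + (C₀ − C_ss) e^(−a t).
C(3.36) = 1.0766 + (0.29338)·e^(−0.090717·3.36) = 1.0766 + (0.29338)·0.73726 = 1.2929 mol/L.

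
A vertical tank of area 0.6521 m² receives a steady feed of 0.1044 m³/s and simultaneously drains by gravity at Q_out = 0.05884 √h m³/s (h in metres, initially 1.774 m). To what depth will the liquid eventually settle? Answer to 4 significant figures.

A dh/dt = Q_in − 0.05884 √h. Steady state requires inflow = outflow:
Q_in = 0.05884 √h_ss ⇒ √h_ss = 0.1044/0.05884 = 1.77430.
h_ss = 1.77430² = 3.14815 m. (Since h₀ = 1.774 m < h_ss, the level will rise toward this value.)

3.148 m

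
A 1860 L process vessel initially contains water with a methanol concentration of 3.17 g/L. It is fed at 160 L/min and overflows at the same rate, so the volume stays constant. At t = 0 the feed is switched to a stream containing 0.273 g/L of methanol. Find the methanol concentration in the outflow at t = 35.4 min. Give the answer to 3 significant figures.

Unsteady species balance (constant V, well mixed): V dC/dt = Q(C_in − C).
Time constant τ = V/Q = 1860/160 = 11.625 min.
Solution: C(t) = C_in + (C₀ − C_in) e^(−t/τ).
C(35.4) = 0.273 + (3.17 − 0.273)·e^(−35.4/11.625) = 0.273 + (2.8970)·0.047589 = 0.41086 g/L.

0.411 g/L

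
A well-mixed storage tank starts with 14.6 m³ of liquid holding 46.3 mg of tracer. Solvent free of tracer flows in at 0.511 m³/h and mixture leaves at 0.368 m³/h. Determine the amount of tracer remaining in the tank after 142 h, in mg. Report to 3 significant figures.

Let m(t) be the amount of tracer. Volume: V(t) = V₀ + (Q_in − Q_out) t = 14.6 + 0.14300 t; V(142) = 34.906 m³.
Solute balance: dm/dt = 0 − Q_out C = −Q_out m/V(t).
dm/m = −Q_out dt/(V₀ + 0.14300 t); integrating gives ln(m/m₀) = −(Q_out/(Q_in−Q_out)) ln(V/V₀).
m = m₀ (V₀/V)^(Q_out/(Q_in−Q_out)) = 46.3 × (14.6/34.906)^(2.5734) = 4.9138 mg.

4.91 mg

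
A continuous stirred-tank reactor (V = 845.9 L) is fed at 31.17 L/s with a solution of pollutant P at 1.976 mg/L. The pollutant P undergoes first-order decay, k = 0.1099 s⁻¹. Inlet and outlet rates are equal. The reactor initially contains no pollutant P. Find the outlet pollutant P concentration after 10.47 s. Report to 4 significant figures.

0.3894 mg/L

V dC/dt = Q(C_in − C) − k V C.
This is linear with rate a = Q/V + k = 0.146748 s⁻¹.
C_ss = Q C_in/(Q + kV) = 0.496171 mg/L; C(t) = C_ss + (C₀ − C_ss) e^(−a t).
C(10.47) = 0.496171 + (-0.496171)·e^(−0.146748·10.47) = 0.496171 + (-0.496171)·0.215142 = 0.389424 mg/L.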